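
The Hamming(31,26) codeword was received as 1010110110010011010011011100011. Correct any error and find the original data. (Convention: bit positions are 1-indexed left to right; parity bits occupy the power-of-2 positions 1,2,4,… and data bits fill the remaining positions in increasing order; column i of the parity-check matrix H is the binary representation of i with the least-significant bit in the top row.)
Syndrome s = H · r^T (mod 2), r = 1010110110010011010011011100011:
  s[0] = (1010101010101010101010101010101)·(1010110110010011010011011100011) mod 2 = 1+0+1+0+1+0+0+0+1+0+0+0+0+0+1+0+0+0+0+0+1+0+0+0+1+0+0+0+0+0+1 mod 2 = 0
  s[1] = (0110011001100110011001100110011)·(1010110110010011010011011100011) mod 2 = 0+0+1+0+0+1+0+0+0+0+0+0+0+0+1+0+0+1+0+0+0+1+0+0+0+1+0+0+0+1+1 mod 2 = 0
  s[2] = (0001111000011110000111100001111)·(1010110110010011010011011100011) mod 2 = 0+0+0+0+1+1+0+0+0+0+0+1+0+0+1+0+0+0+0+0+1+1+0+0+0+0+0+0+0+1+1 mod 2 = 0
  s[3] = (0000000111111110000000011111111)·(1010110110010011010011011100011) mod 2 = 0+0+0+0+0+0+0+1+1+0+0+1+0+0+1+0+0+0+0+0+0+0+0+1+1+1+0+0+0+1+1 mod 2 = 1
  s[4] = (0000000000000001111111111111111)·(1010110110010011010011011100011) mod 2 = 0+0+0+0+0+0+0+0+0+0+0+0+0+0+0+1+0+1+0+0+1+1+0+1+1+1+0+0+0+1+1 mod 2 = 1
Syndrome = 00011
Column 24 of H equals this syndrome → error at bit 24 (1-indexed).
Flip bit 24: 1010110110010011010011011100011 → 1010110110010011010011001100011
Extract data bits at positions {3,5,6,7,9,10,11,12,13,14,15,17,18,19,20,21,22,23,24,25,26,27,28,29,30,31}: 11101001001010011001100011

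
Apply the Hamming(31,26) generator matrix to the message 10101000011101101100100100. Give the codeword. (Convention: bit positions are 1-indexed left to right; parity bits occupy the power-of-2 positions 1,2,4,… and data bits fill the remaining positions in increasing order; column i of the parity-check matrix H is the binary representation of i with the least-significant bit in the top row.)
Codeword c = d · G (mod 2), d = 10101000011101101100100100:
  c[0] = d·G[:,0] = (10101000011101101100100100)·(11011010101101010101010101) mod 2 = 1+0+0+0+1+0+0+0+0+0+1+1+0+1+0+0+0+1+0+0+0+0+0+1+0+0 mod 2 = 1
  c[1] = d·G[:,1] = (10101000011101101100100100)·(10110110011011001100110011) mod 2 = 1+0+1+0+0+0+0+0+0+1+1+0+0+1+0+0+1+1+0+0+1+0+0+0+0+0 mod 2 = 0
  c[2] = d·G[:,2] = (10101000011101101100100100)·(10000000000000000000000000) mod 2 = 1+0+0+0+0+0+0+0+0+0+0+0+0+0+0+0+0+0+0+0+0+0+0+0+0+0 mod 2 = 1
  c[3] = d·G[:,3] = (10101000011101101100100100)·(01110001111000111100001111) mod 2 = 0+0+1+0+0+0+0+0+0+1+1+0+0+0+1+0+1+1+0+0+0+0+0+1+0+0 mod 2 = 1
  c[4] = d·G[:,4] = (10101000011101101100100100)·(01000000000000000000000000) mod 2 = 0+0+0+0+0+0+0+0+0+0+0+0+0+0+0+0+0+0+0+0+0+0+0+0+0+0 mod 2 = 0
  c[5] = d·G[:,5] = (10101000011101101100100100)·(00100000000000000000000000) mod 2 = 0+0+1+0+0+0+0+0+0+0+0+0+0+0+0+0+0+0+0+0+0+0+0+0+0+0 mod 2 = 1
  c[6] = d·G[:,6] = (10101000011101101100100100)·(00010000000000000000000000) mod 2 = 0+0+0+0+0+0+0+0+0+0+0+0+0+0+0+0+0+0+0+0+0+0+0+0+0+0 mod 2 = 0
  c[7] = d·G[:,7] = (10101000011101101100100100)·(00001111111000000011111111) mod 2 = 0+0+0+0+1+0+0+0+0+1+1+0+0+0+0+0+0+0+0+0+1+0+0+1+0+0 mod 2 = 1
  c[8] = d·G[:,8] = (10101000011101101100100100)·(00001000000000000000000000) mod 2 = 0+0+0+0+1+0+0+0+0+0+0+0+0+0+0+0+0+0+0+0+0+0+0+0+0+0 mod 2 = 1
  c[9] = d·G[:,9] = (10101000011101101100100100)·(00000100000000000000000000) mod 2 = 0+0+0+0+0+0+0+0+0+0+0+0+0+0+0+0+0+0+0+0+0+0+0+0+0+0 mod 2 = 0
  c[10] = d·G[:,10] = (10101000011101101100100100)·(00000010000000000000000000) mod 2 = 0+0+0+0+0+0+0+0+0+0+0+0+0+0+0+0+0+0+0+0+0+0+0+0+0+0 mod 2 = 0
  c[11] = d·G[:,11] = (10101000011101101100100100)·(00000001000000000000000000) mod 2 = 0+0+0+0+0+0+0+0+0+0+0+0+0+0+0+0+0+0+0+0+0+0+0+0+0+0 mod 2 = 0
  c[12] = d·G[:,12] = (10101000011101101100100100)·(00000000100000000000000000) mod 2 = 0+0+0+0+0+0+0+0+0+0+0+0+0+0+0+0+0+0+0+0+0+0+0+0+0+0 mod 2 = 0
  c[13] = d·G[:,13] = (10101000011101101100100100)·(00000000010000000000000000) mod 2 = 0+0+0+0+0+0+0+0+0+1+0+0+0+0+0+0+0+0+0+0+0+0+0+0+0+0 mod 2 = 1
  c[14] = d·G[:,14] = (10101000011101101100100100)·(00000000001000000000000000) mod 2 = 0+0+0+0+0+0+0+0+0+0+1+0+0+0+0+0+0+0+0+0+0+0+0+0+0+0 mod 2 = 1
  c[15] = d·G[:,15] = (10101000011101101100100100)·(00000000000111111111111111) mod 2 = 0+0+0+0+0+0+0+0+0+0+0+1+0+1+1+0+1+1+0+0+1+0+0+1+0+0 mod 2 = 1
  c[16] = d·G[:,16] = (10101000011101101100100100)·(00000000000100000000000000) mod 2 = 0+0+0+0+0+0+0+0+0+0+0+1+0+0+0+0+0+0+0+0+0+0+0+0+0+0 mod 2 = 1
  c[17] = d·G[:,17] = (10101000011101101100100100)·(00000000000010000000000000) mod 2 = 0+0+0+0+0+0+0+0+0+0+0+0+0+0+0+0+0+0+0+0+0+0+0+0+0+0 mod 2 = 0
  c[18] = d·G[:,18] = (10101000011101101100100100)·(00000000000001000000000000) mod 2 = 0+0+0+0+0+0+0+0+0+0+0+0+0+1+0+0+0+0+0+0+0+0+0+0+0+0 mod 2 = 1
  c[19] = d·G[:,19] = (10101000011101101100100100)·(00000000000000100000000000) mod 2 = 0+0+0+0+0+0+0+0+0+0+0+0+0+0+1+0+0+0+0+0+0+0+0+0+0+0 mod 2 = 1
  c[20] = d·G[:,20] = (10101000011101101100100100)·(00000000000000010000000000) mod 2 = 0+0+0+0+0+0+0+0+0+0+0+0+0+0+0+0+0+0+0+0+0+0+0+0+0+0 mod 2 = 0
  c[21] = d·G[:,21] = (10101000011101101100100100)·(00000000000000001000000000) mod 2 = 0+0+0+0+0+0+0+0+0+0+0+0+0+0+0+0+1+0+0+0+0+0+0+0+0+0 mod 2 = 1
  c[22] = d·G[:,22] = (10101000011101101100100100)·(00000000000000000100000000) mod 2 = 0+0+0+0+0+0+0+0+0+0+0+0+0+0+0+0+0+1+0+0+0+0+0+0+0+0 mod 2 = 1
  c[23] = d·G[:,23] = (10101000011101101100100100)·(00000000000000000010000000) mod 2 = 0+0+0+0+0+0+0+0+0+0+0+0+0+0+0+0+0+0+0+0+0+0+0+0+0+0 mod 2 = 0
  c[24] = d·G[:,24] = (10101000011101101100100100)·(00000000000000000001000000) mod 2 = 0+0+0+0+0+0+0+0+0+0+0+0+0+0+0+0+0+0+0+0+0+0+0+0+0+0 mod 2 = 0
  c[25] = d·G[:,25] = (10101000011101101100100100)·(00000000000000000000100000) mod 2 = 0+0+0+0+0+0+0+0+0+0+0+0+0+0+0+0+0+0+0+0+1+0+0+0+0+0 mod 2 = 1
  c[26] = d·G[:,26] = (10101000011101101100100100)·(00000000000000000000010000) mod 2 = 0+0+0+0+0+0+0+0+0+0+0+0+0+0+0+0+0+0+0+0+0+0+0+0+0+0 mod 2 = 0
  c[27] = d·G[:,27] = (10101000011101101100100100)·(00000000000000000000001000) mod 2 = 0+0+0+0+0+0+0+0+0+0+0+0+0+0+0+0+0+0+0+0+0+0+0+0+0+0 mod 2 = 0
  c[28] = d·G[:,28] = (10101000011101101100100100)·(00000000000000000000000100) mod 2 = 0+0+0+0+0+0+0+0+0+0+0+0+0+0+0+0+0+0+0+0+0+0+0+1+0+0 mod 2 = 1
  c[29] = d·G[:,29] = (10101000011101101100100100)·(00000000000000000000000010) mod 2 = 0+0+0+0+0+0+0+0+0+0+0+0+0+0+0+0+0+0+0+0+0+0+0+0+0+0 mod 2 = 0
  c[30] = d·G[:,30] = (10101000011101101100100100)·(00000000000000000000000001) mod 2 = 0+0+0+0+0+0+0+0+0+0+0+0+0+0+0+0+0+0+0+0+0+0+0+0+0+0 mod 2 = 0
Codeword = 1011010110000111101101100100100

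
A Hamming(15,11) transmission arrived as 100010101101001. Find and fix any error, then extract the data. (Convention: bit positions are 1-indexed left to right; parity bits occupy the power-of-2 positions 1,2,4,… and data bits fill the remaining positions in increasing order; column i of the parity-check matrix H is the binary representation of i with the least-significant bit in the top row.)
Syndrome s = H · r^T (mod 2), r = 100010101101001:
  s[0] = (101010101010101)·(100010101101001) mod 2 = 1+0+0+0+1+0+1+0+1+0+0+0+0+0+1 mod 2 = 1
  s[1] = (011001100110011)·(100010101101001) mod 2 = 0+0+0+0+0+0+1+0+0+1+0+0+0+0+1 mod 2 = 1
  s[2] = (000111100001111)·(100010101101001) mod 2 = 0+0+0+0+1+0+1+0+0+0+0+1+0+0+1 mod 2 = 0
  s[3] = (000000011111111)·(100010101101001) mod 2 = 0+0+0+0+0+0+0+0+1+1+0+1+0+0+1 mod 2 = 0
Syndrome = 1100
Column 3 of H equals this syndrome → error at bit 3 (1-indexed).
Flip bit 3: 100010101101001 → 101010101101001
Extract data bits at positions {3,5,6,7,9,10,11,12,13,14,15}: 11011101001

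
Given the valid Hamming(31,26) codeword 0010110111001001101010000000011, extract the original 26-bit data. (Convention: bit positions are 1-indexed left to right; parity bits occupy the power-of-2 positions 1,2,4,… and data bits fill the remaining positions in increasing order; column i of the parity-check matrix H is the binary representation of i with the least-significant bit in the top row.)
Parity bits occupy power-of-2 positions; data bits are at positions {3,5,6,7,9,10,11,12,13,14,15,17,18,19,20,21,22,23,24,25,26,27,28,29,30,31} (1-indexed).
Extract: c[3]=1 c[5]=1 c[6]=1 c[7]=0 c[9]=1 c[10]=1 c[11]=0 c[12]=0 c[13]=1 c[14]=0 c[15]=0 c[17]=1 c[18]=0 c[19]=1 c[20]=0 c[21]=1 c[22]=0 c[23]=0 c[24]=0 c[25]=0 c[26]=0 c[27]=0 c[28]=0 c[29]=0 c[30]=1 c[31]=1
Data = 11101100100101010000000011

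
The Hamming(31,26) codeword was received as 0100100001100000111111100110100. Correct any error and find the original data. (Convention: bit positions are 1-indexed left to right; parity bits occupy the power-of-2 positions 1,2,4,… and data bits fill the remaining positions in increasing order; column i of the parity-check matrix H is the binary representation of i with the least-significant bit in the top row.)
Syndrome s = H · r^T (mod 2), r = 0100100001100000111111100110100:
  s[0] = (1010101010101010101010101010101)·(0100100001100000111111100110100) mod 2 = 0+0+0+0+1+0+0+0+0+0+1+0+0+0+0+0+1+0+1+0+1+0+1+0+0+0+1+0+1+0+0 mod 2 = 0
  s[1] = (0110011001100110011001100110011)·(0100100001100000111111100110100) mod 2 = 0+1+0+0+0+0+0+0+0+1+1+0+0+0+0+0+0+1+1+0+0+1+1+0+0+1+1+0+0+0+0 mod 2 = 1
  s[2] = (0001111000011110000111100001111)·(0100100001100000111111100110100) mod 2 = 0+0+0+0+1+0+0+0+0+0+0+0+0+0+0+0+0+0+0+1+1+1+1+0+0+0+0+0+1+0+0 mod 2 = 0
  s[3] = (0000000111111110000000011111111)·(0100100001100000111111100110100) mod 2 = 0+0+0+0+0+0+0+0+0+1+1+0+0+0+0+0+0+0+0+0+0+0+0+0+0+1+1+0+1+0+0 mod 2 = 1
  s[4] = (0000000000000001111111111111111)·(0100100001100000111111100110100) mod 2 = 0+0+0+0+0+0+0+0+0+0+0+0+0+0+0+0+1+1+1+1+1+1+1+0+0+1+1+0+1+0+0 mod 2 = 0
Syndrome = 01010
Column 10 of H equals this syndrome → error at bit 10 (1-indexed).
Flip bit 10: 0100100001100000111111100110100 → 0100100000100000111111100110100
Extract data bits at positions {3,5,6,7,9,10,11,12,13,14,15,17,18,19,20,21,22,23,24,25,26,27,28,29,30,31}: 01000010000111111100110100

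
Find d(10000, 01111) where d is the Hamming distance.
XOR = 11111, count of 1s = 5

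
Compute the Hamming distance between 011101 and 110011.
XOR = 101110, count of 1s = 4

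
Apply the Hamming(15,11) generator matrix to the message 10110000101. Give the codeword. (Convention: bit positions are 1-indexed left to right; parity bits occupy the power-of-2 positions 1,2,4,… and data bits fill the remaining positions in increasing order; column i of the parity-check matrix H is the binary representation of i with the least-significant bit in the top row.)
Codeword c = d · G (mod 2), d = 10110000101:
  c[0] = d·G[:,0] = (10110000101)·(11011010101) mod 2 = 1+0+0+1+0+0+0+0+1+0+1 mod 2 = 0
  c[1] = d·G[:,1] = (10110000101)·(10110110011) mod 2 = 1+0+1+1+0+0+0+0+0+0+1 mod 2 = 0
  c[2] = d·G[:,2] = (10110000101)·(10000000000) mod 2 = 1+0+0+0+0+0+0+0+0+0+0 mod 2 = 1
  c[3] = d·G[:,3] = (10110000101)·(01110001111) mod 2 = 0+0+1+1+0+0+0+0+1+0+1 mod 2 = 0
  c[4] = d·G[:,4] = (10110000101)·(01000000000) mod 2 = 0+0+0+0+0+0+0+0+0+0+0 mod 2 = 0
  c[5] = d·G[:,5] = (10110000101)·(00100000000) mod 2 = 0+0+1+0+0+0+0+0+0+0+0 mod 2 = 1
  c[6] = d·G[:,6] = (10110000101)·(00010000000) mod 2 = 0+0+0+1+0+0+0+0+0+0+0 mod 2 = 1
  c[7] = d·G[:,7] = (10110000101)·(00001111111) mod 2 = 0+0+0+0+0+0+0+0+1+0+1 mod 2 = 0
  c[8] = d·G[:,8] = (10110000101)·(00001000000) mod 2 = 0+0+0+0+0+0+0+0+0+0+0 mod 2 = 0
  c[9] = d·G[:,9] = (10110000101)·(00000100000) mod 2 = 0+0+0+0+0+0+0+0+0+0+0 mod 2 = 0
  c[10] = d·G[:,10] = (10110000101)·(00000010000) mod 2 = 0+0+0+0+0+0+0+0+0+0+0 mod 2 = 0
  c[11] = d·G[:,11] = (10110000101)·(00000001000) mod 2 = 0+0+0+0+0+0+0+0+0+0+0 mod 2 = 0
  c[12] = d·G[:,12] = (10110000101)·(00000000100) mod 2 = 0+0+0+0+0+0+0+0+1+0+0 mod 2 = 1
  c[13] = d·G[:,13] = (10110000101)·(00000000010) mod 2 = 0+0+0+0+0+0+0+0+0+0+0 mod 2 = 0
  c[14] = d·G[:,14] = (10110000101)·(00000000001) mod 2 = 0+0+0+0+0+0+0+0+0+0+1 mod 2 = 1
Codeword = 001001100000101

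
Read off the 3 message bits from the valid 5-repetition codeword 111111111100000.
Split into 5-bit blocks: 11111 11111 00000
Data = 110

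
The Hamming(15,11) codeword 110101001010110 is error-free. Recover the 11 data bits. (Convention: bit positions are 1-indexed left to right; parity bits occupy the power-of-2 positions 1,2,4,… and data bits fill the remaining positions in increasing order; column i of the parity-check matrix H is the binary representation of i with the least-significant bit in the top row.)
Parity bits occupy power-of-2 positions; data bits are at positions {3,5,6,7,9,10,11,12,13,14,15} (1-indexed).
Extract: c[3]=0 c[5]=0 c[6]=1 c[7]=0 c[9]=1 c[10]=0 c[11]=1 c[12]=0 c[13]=1 c[14]=1 c[15]=0
Data = 00101010110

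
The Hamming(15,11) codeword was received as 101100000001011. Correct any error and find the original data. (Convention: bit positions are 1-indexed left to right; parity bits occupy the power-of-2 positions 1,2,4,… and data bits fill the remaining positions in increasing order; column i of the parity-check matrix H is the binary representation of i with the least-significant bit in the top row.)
Syndrome s = H · r^T (mod 2), r = 101100000001011:
  s[0] = (101010101010101)·(101100000001011) mod 2 = 1+0+1+0+0+0+0+0+0+0+0+0+0+0+1 mod 2 = 1
  s[1] = (011001100110011)·(101100000001011) mod 2 = 0+0+1+0+0+0+0+0+0+0+0+0+0+1+1 mod 2 = 1
  s[2] = (000111100001111)·(101100000001011) mod 2 = 0+0+0+1+0+0+0+0+0+0+0+1+0+1+1 mod 2 = 0
  s[3] = (000000011111111)·(101100000001011) mod 2 = 0+0+0+0+0+0+0+0+0+0+0+1+0+1+1 mod 2 = 1
Syndrome = 1101
Column 11 of H equals this syndrome → error at bit 11 (1-indexed).
Flip bit 11: 101100000001011 → 101100000011011
Extract data bits at positions {3,5,6,7,9,10,11,12,13,14,15}: 10000011011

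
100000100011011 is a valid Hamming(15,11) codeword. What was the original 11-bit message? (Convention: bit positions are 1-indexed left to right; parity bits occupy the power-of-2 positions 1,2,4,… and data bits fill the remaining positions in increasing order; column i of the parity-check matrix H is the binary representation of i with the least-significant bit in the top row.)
Parity bits occupy power-of-2 positions; data bits are at positions {3,5,6,7,9,10,11,12,13,14,15} (1-indexed).
Extract: c[3]=0 c[5]=0 c[6]=0 c[7]=1 c[9]=0 c[10]=0 c[11]=1 c[12]=1 c[13]=0 c[14]=1 c[15]=1
Data = 00010011011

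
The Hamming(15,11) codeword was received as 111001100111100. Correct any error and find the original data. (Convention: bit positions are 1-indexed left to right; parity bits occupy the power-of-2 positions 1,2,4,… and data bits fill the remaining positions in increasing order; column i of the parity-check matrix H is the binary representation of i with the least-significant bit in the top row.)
Syndrome s = H · r^T (mod 2), r = 111001100111100:
  s[0] = (101010101010101)·(111001100111100) mod 2 = 1+0+1+0+0+0+1+0+0+0+1+0+1+0+0 mod 2 = 1
  s[1] = (011001100110011)·(111001100111100) mod 2 = 0+1+1+0+0+1+1+0+0+1+1+0+0+0+0 mod 2 = 0
  s[2] = (000111100001111)·(111001100111100) mod 2 = 0+0+0+0+0+1+1+0+0+0+0+1+1+0+0 mod 2 = 0
  s[3] = (000000011111111)·(111001100111100) mod 2 = 0+0+0+0+0+0+0+0+0+1+1+1+1+0+0 mod 2 = 0
Syndrome = 1000
Column 1 of H equals this syndrome → error at bit 1 (1-indexed).
Flip bit 1: 111001100111100 → 011001100111100
Extract data bits at positions {3,5,6,7,9,10,11,12,13,14,15}: 10110111100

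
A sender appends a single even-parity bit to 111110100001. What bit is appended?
Sum of data bits: 1+1+1+1+1+0+1+0+0+0+0+1 = 7.
7 mod 2 = 1, so parity bit = 1.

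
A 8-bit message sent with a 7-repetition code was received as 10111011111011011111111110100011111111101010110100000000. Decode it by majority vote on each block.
Split into 7-bit blocks and majority-vote each:
  block 1 = 1011101: 5 ones, 2 zeros → 1
  block 2 = 1111011: 6 ones, 1 zeros → 1
  block 3 = 0111111: 6 ones, 1 zeros → 1
  block 4 = 1111010: 5 ones, 2 zeros → 1
  block 5 = 0011111: 5 ones, 2 zeros → 1
  block 6 = 1111010: 5 ones, 2 zeros → 1
  block 7 = 1011010: 4 ones, 3 zeros → 1
  block 8 = 0000000: 0 ones, 7 zeros → 0
Decoded = 11111110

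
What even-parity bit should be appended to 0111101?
Sum of data bits: 0+1+1+1+1+0+1 = 5.
5 mod 2 = 1, so parity bit = 1.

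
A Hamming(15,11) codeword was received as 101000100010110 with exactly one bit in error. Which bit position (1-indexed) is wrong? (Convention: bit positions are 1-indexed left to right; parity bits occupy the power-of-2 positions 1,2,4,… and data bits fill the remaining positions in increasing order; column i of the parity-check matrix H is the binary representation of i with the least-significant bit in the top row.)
Syndrome s = H · r^T (mod 2), r = 101000100010110:
  s[0] = (101010101010101)·(101000100010110) mod 2 = 1+0+1+0+0+0+1+0+0+0+1+0+1+0+0 mod 2 = 1
  s[1] = (011001100110011)·(101000100010110) mod 2 = 0+0+1+0+0+0+1+0+0+0+1+0+0+1+0 mod 2 = 0
  s[2] = (000111100001111)·(101000100010110) mod 2 = 0+0+0+0+0+0+1+0+0+0+0+0+1+1+0 mod 2 = 1
  s[3] = (000000011111111)·(101000100010110) mod 2 = 0+0+0+0+0+0+0+0+0+0+1+0+1+1+0 mod 2 = 1
Syndrome = 1011
Column i of H is the binary representation of i, so the syndrome is the binary index of the flipped bit.
Read s = 1011 with s[0] as LSB: 1·2^0 + 0·2^1 + 1·2^2 + 1·2^3 = 13.
Error is at bit position 13.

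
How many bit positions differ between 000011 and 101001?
XOR = 101010, count of 1s = 3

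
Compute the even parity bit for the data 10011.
Sum of data bits: 1+0+0+1+1 = 3.
3 mod 2 = 1, so parity bit = 1.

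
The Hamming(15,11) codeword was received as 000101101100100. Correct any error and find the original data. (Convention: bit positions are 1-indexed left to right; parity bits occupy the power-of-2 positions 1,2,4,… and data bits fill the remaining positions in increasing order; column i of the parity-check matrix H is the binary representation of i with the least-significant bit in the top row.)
Syndrome s = H · r^T (mod 2), r = 000101101100100:
  s[0] = (101010101010101)·(000101101100100) mod 2 = 0+0+0+0+0+0+1+0+1+0+0+0+1+0+0 mod 2 = 1
  s[1] = (011001100110011)·(000101101100100) mod 2 = 0+0+0+0+0+1+1+0+0+1+0+0+0+0+0 mod 2 = 1
  s[2] = (000111100001111)·(000101101100100) mod 2 = 0+0+0+1+0+1+1+0+0+0+0+0+1+0+0 mod 2 = 0
  s[3] = (000000011111111)·(000101101100100) mod 2 = 0+0+0+0+0+0+0+0+1+1+0+0+1+0+0 mod 2 = 1
Syndrome = 1101
Column 11 of H equals this syndrome → error at bit 11 (1-indexed).
Flip bit 11: 000101101100100 → 000101101110100
Extract data bits at positions {3,5,6,7,9,10,11,12,13,14,15}: 00111110100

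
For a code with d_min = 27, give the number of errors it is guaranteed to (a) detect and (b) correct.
(a) Detection requires d_min ≥ e+1, so e ≤ d_min − 1 = 26.
(b) Correction requires d_min ≥ 2t+1, so t ≤ ⌊(d_min − 1)/2⌋ = ⌊26/2⌋ = 13.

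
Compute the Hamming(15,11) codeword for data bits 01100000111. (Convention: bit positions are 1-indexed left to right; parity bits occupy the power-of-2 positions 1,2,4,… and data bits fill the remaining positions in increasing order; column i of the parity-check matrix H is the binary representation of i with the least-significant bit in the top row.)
Codeword c = d · G (mod 2), d = 01100000111:
  c[0] = d·G[:,0] = (01100000111)·(11011010101) mod 2 = 0+1+0+0+0+0+0+0+1+0+1 mod 2 = 1
  c[1] = d·G[:,1] = (01100000111)·(10110110011) mod 2 = 0+0+1+0+0+0+0+0+0+1+1 mod 2 = 1
  c[2] = d·G[:,2] = (01100000111)·(10000000000) mod 2 = 0+0+0+0+0+0+0+0+0+0+0 mod 2 = 0
  c[3] = d·G[:,3] = (01100000111)·(01110001111) mod 2 = 0+1+1+0+0+0+0+0+1+1+1 mod 2 = 1
  c[4] = d·G[:,4] = (01100000111)·(01000000000) mod 2 = 0+1+0+0+0+0+0+0+0+0+0 mod 2 = 1
  c[5] = d·G[:,5] = (01100000111)·(00100000000) mod 2 = 0+0+1+0+0+0+0+0+0+0+0 mod 2 = 1
  c[6] = d·G[:,6] = (01100000111)·(00010000000) mod 2 = 0+0+0+0+0+0+0+0+0+0+0 mod 2 = 0
  c[7] = d·G[:,7] = (01100000111)·(00001111111) mod 2 = 0+0+0+0+0+0+0+0+1+1+1 mod 2 = 1
  c[8] = d·G[:,8] = (01100000111)·(00001000000) mod 2 = 0+0+0+0+0+0+0+0+0+0+0 mod 2 = 0
  c[9] = d·G[:,9] = (01100000111)·(00000100000) mod 2 = 0+0+0+0+0+0+0+0+0+0+0 mod 2 = 0
  c[10] = d·G[:,10] = (01100000111)·(00000010000) mod 2 = 0+0+0+0+0+0+0+0+0+0+0 mod 2 = 0
  c[11] = d·G[:,11] = (01100000111)·(00000001000) mod 2 = 0+0+0+0+0+0+0+0+0+0+0 mod 2 = 0
  c[12] = d·G[:,12] = (01100000111)·(00000000100) mod 2 = 0+0+0+0+0+0+0+0+1+0+0 mod 2 = 1
  c[13] = d·G[:,13] = (01100000111)·(00000000010) mod 2 = 0+0+0+0+0+0+0+0+0+1+0 mod 2 = 1
  c[14] = d·G[:,14] = (01100000111)·(00000000001) mod 2 = 0+0+0+0+0+0+0+0+0+0+1 mod 2 = 1
Codeword = 110111010000111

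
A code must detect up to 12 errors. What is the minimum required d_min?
Detecting e errors requires d_min ≥ e + 1 = 12 + 1 = 13.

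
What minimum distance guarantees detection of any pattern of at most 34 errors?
Detecting e errors requires d_min ≥ e + 1 = 34 + 1 = 35.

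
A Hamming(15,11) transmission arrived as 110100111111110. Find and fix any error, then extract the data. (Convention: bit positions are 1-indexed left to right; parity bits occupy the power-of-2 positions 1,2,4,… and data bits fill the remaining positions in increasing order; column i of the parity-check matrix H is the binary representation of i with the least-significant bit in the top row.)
Syndrome s = H · r^T (mod 2), r = 110100111111110:
  s[0] = (101010101010101)·(110100111111110) mod 2 = 1+0+0+0+0+0+1+0+1+0+1+0+1+0+0 mod 2 = 1
  s[1] = (011001100110011)·(110100111111110) mod 2 = 0+1+0+0+0+0+1+0+0+1+1+0+0+1+0 mod 2 = 1
  s[2] = (000111100001111)·(110100111111110) mod 2 = 0+0+0+1+0+0+1+0+0+0+0+1+1+1+0 mod 2 = 1
  s[3] = (000000011111111)·(110100111111110) mod 2 = 0+0+0+0+0+0+0+1+1+1+1+1+1+1+0 mod 2 = 1
Syndrome = 1111
Column 15 of H equals this syndrome → error at bit 15 (1-indexed).
Flip bit 15: 110100111111110 → 110100111111111
Extract data bits at positions {3,5,6,7,9,10,11,12,13,14,15}: 00011111111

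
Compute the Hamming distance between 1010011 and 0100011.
XOR = 1110000, count of 1s = 3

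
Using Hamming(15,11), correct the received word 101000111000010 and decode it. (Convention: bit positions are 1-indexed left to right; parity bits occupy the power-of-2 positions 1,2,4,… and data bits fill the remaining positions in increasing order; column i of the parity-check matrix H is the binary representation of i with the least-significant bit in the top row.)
Syndrome s = H · r^T (mod 2), r = 101000111000010:
  s[0] = (101010101010101)·(101000111000010) mod 2 = 1+0+1+0+0+0+1+0+1+0+0+0+0+0+0 mod 2 = 0
  s[1] = (011001100110011)·(101000111000010) mod 2 = 0+0+1+0+0+0+1+0+0+0+0+0+0+1+0 mod 2 = 1
  s[2] = (000111100001111)·(101000111000010) mod 2 = 0+0+0+0+0+0+1+0+0+0+0+0+0+1+0 mod 2 = 0
  s[3] = (000000011111111)·(101000111000010) mod 2 = 0+0+0+0+0+0+0+1+1+0+0+0+0+1+0 mod 2 = 1
Syndrome = 0101
Column 10 of H equals this syndrome → error at bit 10 (1-indexed).
Flip bit 10: 101000111000010 → 101000111100010
Extract data bits at positions {3,5,6,7,9,10,11,12,13,14,15}: 10011100010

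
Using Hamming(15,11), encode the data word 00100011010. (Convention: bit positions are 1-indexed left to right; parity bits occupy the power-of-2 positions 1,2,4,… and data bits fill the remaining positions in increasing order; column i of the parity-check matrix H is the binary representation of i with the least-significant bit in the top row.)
Codeword c = d · G (mod 2), d = 00100011010:
  c[0] = d·G[:,0] = (00100011010)·(11011010101) mod 2 = 0+0+0+0+0+0+1+0+0+0+0 mod 2 = 1
  c[1] = d·G[:,1] = (00100011010)·(10110110011) mod 2 = 0+0+1+0+0+0+1+0+0+1+0 mod 2 = 1
  c[2] = d·G[:,2] = (00100011010)·(10000000000) mod 2 = 0+0+0+0+0+0+0+0+0+0+0 mod 2 = 0
  c[3] = d·G[:,3] = (00100011010)·(01110001111) mod 2 = 0+0+1+0+0+0+0+1+0+1+0 mod 2 = 1
  c[4] = d·G[:,4] = (00100011010)·(01000000000) mod 2 = 0+0+0+0+0+0+0+0+0+0+0 mod 2 = 0
  c[5] = d·G[:,5] = (00100011010)·(00100000000) mod 2 = 0+0+1+0+0+0+0+0+0+0+0 mod 2 = 1
  c[6] = d·G[:,6] = (00100011010)·(00010000000) mod 2 = 0+0+0+0+0+0+0+0+0+0+0 mod 2 = 0
  c[7] = d·G[:,7] = (00100011010)·(00001111111) mod 2 = 0+0+0+0+0+0+1+1+0+1+0 mod 2 = 1
  c[8] = d·G[:,8] = (00100011010)·(00001000000) mod 2 = 0+0+0+0+0+0+0+0+0+0+0 mod 2 = 0
  c[9] = d·G[:,9] = (00100011010)·(00000100000) mod 2 = 0+0+0+0+0+0+0+0+0+0+0 mod 2 = 0
  c[10] = d·G[:,10] = (00100011010)·(00000010000) mod 2 = 0+0+0+0+0+0+1+0+0+0+0 mod 2 = 1
  c[11] = d·G[:,11] = (00100011010)·(00000001000) mod 2 = 0+0+0+0+0+0+0+1+0+0+0 mod 2 = 1
  c[12] = d·G[:,12] = (00100011010)·(00000000100) mod 2 = 0+0+0+0+0+0+0+0+0+0+0 mod 2 = 0
  c[13] = d·G[:,13] = (00100011010)·(00000000010) mod 2 = 0+0+0+0+0+0+0+0+0+1+0 mod 2 = 1
  c[14] = d·G[:,14] = (00100011010)·(00000000001) mod 2 = 0+0+0+0+0+0+0+0+0+0+0 mod 2 = 0
Codeword = 110101010011010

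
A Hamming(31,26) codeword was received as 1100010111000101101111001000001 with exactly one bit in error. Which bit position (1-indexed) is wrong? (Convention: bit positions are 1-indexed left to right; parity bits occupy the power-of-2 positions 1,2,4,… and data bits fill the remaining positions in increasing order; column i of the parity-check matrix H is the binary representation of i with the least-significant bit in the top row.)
Syndrome s = H · r^T (mod 2), r = 1100010111000101101111001000001:
  s[0] = (1010101010101010101010101010101)·(1100010111000101101111001000001) mod 2 = 1+0+0+0+0+0+0+0+1+0+0+0+0+0+0+0+1+0+1+0+1+0+0+0+1+0+0+0+0+0+1 mod 2 = 1
  s[1] = (0110011001100110011001100110011)·(1100010111000101101111001000001) mod 2 = 0+1+0+0+0+1+0+0+0+1+0+0+0+1+0+0+0+0+1+0+0+1+0+0+0+0+0+0+0+0+1 mod 2 = 1
  s[2] = (0001111000011110000111100001111)·(1100010111000101101111001000001) mod 2 = 0+0+0+0+0+1+0+0+0+0+0+0+0+1+0+0+0+0+0+1+1+1+0+0+0+0+0+0+0+0+1 mod 2 = 0
  s[3] = (0000000111111110000000011111111)·(1100010111000101101111001000001) mod 2 = 0+0+0+0+0+0+0+1+1+1+0+0+0+1+0+0+0+0+0+0+0+0+0+0+1+0+0+0+0+0+1 mod 2 = 0
  s[4] = (0000000000000001111111111111111)·(1100010111000101101111001000001) mod 2 = 0+0+0+0+0+0+0+0+0+0+0+0+0+0+0+1+1+0+1+1+1+1+0+0+1+0+0+0+0+0+1 mod 2 = 0
Syndrome = 11000
Column i of H is the binary representation of i, so the syndrome is the binary index of the flipped bit.
Read s = 11000 with s[0] as LSB: 1·2^0 + 1·2^1 + 0·2^2 + 0·2^3 + 0·2^4 = 3.
Error is at bit position 3.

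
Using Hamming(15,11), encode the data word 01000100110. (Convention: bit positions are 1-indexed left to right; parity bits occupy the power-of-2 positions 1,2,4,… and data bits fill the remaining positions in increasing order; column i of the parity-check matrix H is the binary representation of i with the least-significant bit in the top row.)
Codeword c = d · G (mod 2), d = 01000100110:
  c[0] = d·G[:,0] = (01000100110)·(11011010101) mod 2 = 0+1+0+0+0+0+0+0+1+0+0 mod 2 = 0
  c[1] = d·G[:,1] = (01000100110)·(10110110011) mod 2 = 0+0+0+0+0+1+0+0+0+1+0 mod 2 = 0
  c[2] = d·G[:,2] = (01000100110)·(10000000000) mod 2 = 0+0+0+0+0+0+0+0+0+0+0 mod 2 = 0
  c[3] = d·G[:,3] = (01000100110)·(01110001111) mod 2 = 0+1+0+0+0+0+0+0+1+1+0 mod 2 = 1
  c[4] = d·G[:,4] = (01000100110)·(01000000000) mod 2 = 0+1+0+0+0+0+0+0+0+0+0 mod 2 = 1
  c[5] = d·G[:,5] = (01000100110)·(00100000000) mod 2 = 0+0+0+0+0+0+0+0+0+0+0 mod 2 = 0
  c[6] = d·G[:,6] = (01000100110)·(00010000000) mod 2 = 0+0+0+0+0+0+0+0+0+0+0 mod 2 = 0
  c[7] = d·G[:,7] = (01000100110)·(00001111111) mod 2 = 0+0+0+0+0+1+0+0+1+1+0 mod 2 = 1
  c[8] = d·G[:,8] = (01000100110)·(00001000000) mod 2 = 0+0+0+0+0+0+0+0+0+0+0 mod 2 = 0
  c[9] = d·G[:,9] = (01000100110)·(00000100000) mod 2 = 0+0+0+0+0+1+0+0+0+0+0 mod 2 = 1
  c[10] = d·G[:,10] = (01000100110)·(00000010000) mod 2 = 0+0+0+0+0+0+0+0+0+0+0 mod 2 = 0
  c[11] = d·G[:,11] = (01000100110)·(00000001000) mod 2 = 0+0+0+0+0+0+0+0+0+0+0 mod 2 = 0
  c[12] = d·G[:,12] = (01000100110)·(00000000100) mod 2 = 0+0+0+0+0+0+0+0+1+0+0 mod 2 = 1
  c[13] = d·G[:,13] = (01000100110)·(00000000010) mod 2 = 0+0+0+0+0+0+0+0+0+1+0 mod 2 = 1
  c[14] = d·G[:,14] = (01000100110)·(00000000001) mod 2 = 0+0+0+0+0+0+0+0+0+0+0 mod 2 = 0
Codeword = 000110010100110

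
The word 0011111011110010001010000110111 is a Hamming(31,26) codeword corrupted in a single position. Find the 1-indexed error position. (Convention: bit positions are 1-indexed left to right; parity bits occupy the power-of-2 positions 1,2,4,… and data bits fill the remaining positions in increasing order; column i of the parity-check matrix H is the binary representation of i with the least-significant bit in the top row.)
Syndrome s = H · r^T (mod 2), r = 0011111011110010001010000110111:
  s[0] = (1010101010101010101010101010101)·(0011111011110010001010000110111) mod 2 = 0+0+1+0+1+0+1+0+1+0+1+0+0+0+1+0+0+0+1+0+1+0+0+0+0+0+1+0+1+0+1 mod 2 = 1
  s[1] = (0110011001100110011001100110011)·(0011111011110010001010000110111) mod 2 = 0+0+1+0+0+1+1+0+0+1+1+0+0+0+1+0+0+0+1+0+0+0+0+0+0+1+1+0+0+1+1 mod 2 = 1
  s[2] = (0001111000011110000111100001111)·(0011111011110010001010000110111) mod 2 = 0+0+0+1+1+1+1+0+0+0+0+1+0+0+1+0+0+0+0+0+1+0+0+0+0+0+0+0+1+1+1 mod 2 = 0
  s[3] = (0000000111111110000000011111111)·(0011111011110010001010000110111) mod 2 = 0+0+0+0+0+0+0+0+1+1+1+1+0+0+1+0+0+0+0+0+0+0+0+0+0+1+1+0+1+1+1 mod 2 = 0
  s[4] = (0000000000000001111111111111111)·(0011111011110010001010000110111) mod 2 = 0+0+0+0+0+0+0+0+0+0+0+0+0+0+0+0+0+0+1+0+1+0+0+0+0+1+1+0+1+1+1 mod 2 = 1
Syndrome = 11001
Column i of H is the binary representation of i, so the syndrome is the binary index of the flipped bit.
Read s = 11001 with s[0] as LSB: 1·2^0 + 1·2^1 + 0·2^2 + 0·2^3 + 1·2^4 = 19.
Error is at bit position 19.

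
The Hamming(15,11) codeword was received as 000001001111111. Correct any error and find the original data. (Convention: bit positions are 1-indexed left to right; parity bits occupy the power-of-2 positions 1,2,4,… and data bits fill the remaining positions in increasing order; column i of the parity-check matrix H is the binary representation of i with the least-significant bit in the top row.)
Syndrome s = H · r^T (mod 2), r = 000001001111111:
  s[0] = (101010101010101)·(000001001111111) mod 2 = 0+0+0+0+0+0+0+0+1+0+1+0+1+0+1 mod 2 = 0
  s[1] = (011001100110011)·(000001001111111) mod 2 = 0+0+0+0+0+1+0+0+0+1+1+0+0+1+1 mod 2 = 1
  s[2] = (000111100001111)·(000001001111111) mod 2 = 0+0+0+0+0+1+0+0+0+0+0+1+1+1+1 mod 2 = 1
  s[3] = (000000011111111)·(000001001111111) mod 2 = 0+0+0+0+0+0+0+0+1+1+1+1+1+1+1 mod 2 = 1
Syndrome = 0111
Column 14 of H equals this syndrome → error at bit 14 (1-indexed).
Flip bit 14: 000001001111111 → 000001001111101
Extract data bits at positions {3,5,6,7,9,10,11,12,13,14,15}: 00101111101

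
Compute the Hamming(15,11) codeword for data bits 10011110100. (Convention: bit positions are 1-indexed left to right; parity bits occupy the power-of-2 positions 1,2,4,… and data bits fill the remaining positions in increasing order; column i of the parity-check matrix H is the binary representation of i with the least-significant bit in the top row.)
Codeword c = d · G (mod 2), d = 10011110100:
  c[0] = d·G[:,0] = (10011110100)·(11011010101) mod 2 = 1+0+0+1+1+0+1+0+1+0+0 mod 2 = 1
  c[1] = d·G[:,1] = (10011110100)·(10110110011) mod 2 = 1+0+0+1+0+1+1+0+0+0+0 mod 2 = 0
  c[2] = d·G[:,2] = (10011110100)·(10000000000) mod 2 = 1+0+0+0+0+0+0+0+0+0+0 mod 2 = 1
  c[3] = d·G[:,3] = (10011110100)·(01110001111) mod 2 = 0+0+0+1+0+0+0+0+1+0+0 mod 2 = 0
  c[4] = d·G[:,4] = (10011110100)·(01000000000) mod 2 = 0+0+0+0+0+0+0+0+0+0+0 mod 2 = 0
  c[5] = d·G[:,5] = (10011110100)·(00100000000) mod 2 = 0+0+0+0+0+0+0+0+0+0+0 mod 2 = 0
  c[6] = d·G[:,6] = (10011110100)·(00010000000) mod 2 = 0+0+0+1+0+0+0+0+0+0+0 mod 2 = 1
  c[7] = d·G[:,7] = (10011110100)·(00001111111) mod 2 = 0+0+0+0+1+1+1+0+1+0+0 mod 2 = 0
  c[8] = d·G[:,8] = (10011110100)·(00001000000) mod 2 = 0+0+0+0+1+0+0+0+0+0+0 mod 2 = 1
  c[9] = d·G[:,9] = (10011110100)·(00000100000) mod 2 = 0+0+0+0+0+1+0+0+0+0+0 mod 2 = 1
  c[10] = d·G[:,10] = (10011110100)·(00000010000) mod 2 = 0+0+0+0+0+0+1+0+0+0+0 mod 2 = 1
  c[11] = d·G[:,11] = (10011110100)·(00000001000) mod 2 = 0+0+0+0+0+0+0+0+0+0+0 mod 2 = 0
  c[12] = d·G[:,12] = (10011110100)·(00000000100) mod 2 = 0+0+0+0+0+0+0+0+1+0+0 mod 2 = 1
  c[13] = d·G[:,13] = (10011110100)·(00000000010) mod 2 = 0+0+0+0+0+0+0+0+0+0+0 mod 2 = 0
  c[14] = d·G[:,14] = (10011110100)·(00000000001) mod 2 = 0+0+0+0+0+0+0+0+0+0+0 mod 2 = 0
Codeword = 101000101110100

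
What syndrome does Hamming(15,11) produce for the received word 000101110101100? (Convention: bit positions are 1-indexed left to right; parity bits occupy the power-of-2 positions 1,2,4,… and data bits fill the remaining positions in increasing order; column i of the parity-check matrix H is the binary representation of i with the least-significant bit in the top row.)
Syndrome s = H · r^T (mod 2), r = 000101110101100:
  s[0] = (101010101010101)·(000101110101100) mod 2 = 0+0+0+0+0+0+1+0+0+0+0+0+1+0+0 mod 2 = 0
  s[1] = (011001100110011)·(000101110101100) mod 2 = 0+0+0+0+0+1+1+0+0+1+0+0+0+0+0 mod 2 = 1
  s[2] = (000111100001111)·(000101110101100) mod 2 = 0+0+0+1+0+1+1+0+0+0+0+1+1+0+0 mod 2 = 1
  s[3] = (000000011111111)·(000101110101100) mod 2 = 0+0+0+0+0+0+0+1+0+1+0+1+1+0+0 mod 2 = 0
Syndrome = 0110
Non-zero syndrome: error at position 6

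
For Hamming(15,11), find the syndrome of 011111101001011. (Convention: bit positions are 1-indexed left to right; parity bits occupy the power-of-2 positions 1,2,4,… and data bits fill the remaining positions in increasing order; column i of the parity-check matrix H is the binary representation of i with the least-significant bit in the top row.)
Syndrome s = H · r^T (mod 2), r = 011111101001011:
  s[0] = (101010101010101)·(011111101001011) mod 2 = 0+0+1+0+1+0+1+0+1+0+0+0+0+0+1 mod 2 = 1
  s[1] = (011001100110011)·(011111101001011) mod 2 = 0+1+1+0+0+1+1+0+0+0+0+0+0+1+1 mod 2 = 0
  s[2] = (000111100001111)·(011111101001011) mod 2 = 0+0+0+1+1+1+1+0+0+0+0+1+0+1+1 mod 2 = 1
  s[3] = (000000011111111)·(011111101001011) mod 2 = 0+0+0+0+0+0+0+0+1+0+0+1+0+1+1 mod 2 = 0
Syndrome = 1010
Non-zero syndrome: error at position 5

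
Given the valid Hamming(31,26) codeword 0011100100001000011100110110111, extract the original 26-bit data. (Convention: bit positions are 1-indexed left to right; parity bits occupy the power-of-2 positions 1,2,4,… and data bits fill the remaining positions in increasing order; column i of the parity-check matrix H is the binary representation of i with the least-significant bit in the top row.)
Parity bits occupy power-of-2 positions; data bits are at positions {3,5,6,7,9,10,11,12,13,14,15,17,18,19,20,21,22,23,24,25,26,27,28,29,30,31} (1-indexed).
Extract: c[3]=1 c[5]=1 c[6]=0 c[7]=0 c[9]=0 c[10]=0 c[11]=0 c[12]=0 c[13]=1 c[14]=0 c[15]=0 c[17]=0 c[18]=1 c[19]=1 c[20]=1 c[21]=0 c[22]=0 c[23]=1 c[24]=1 c[25]=0 c[26]=1 c[27]=1 c[28]=0 c[29]=1 c[30]=1 c[31]=1
Data = 11000000100011100110110111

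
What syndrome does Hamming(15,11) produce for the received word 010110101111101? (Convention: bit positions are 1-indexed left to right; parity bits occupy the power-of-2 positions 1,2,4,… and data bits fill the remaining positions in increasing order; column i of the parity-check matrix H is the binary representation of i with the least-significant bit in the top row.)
Syndrome s = H · r^T (mod 2), r = 010110101111101:
  s[0] = (101010101010101)·(010110101111101) mod 2 = 0+0+0+0+1+0+1+0+1+0+1+0+1+0+1 mod 2 = 0
  s[1] = (011001100110011)·(010110101111101) mod 2 = 0+1+0+0+0+0+1+0+0+1+1+0+0+0+1 mod 2 = 1
  s[2] = (000111100001111)·(010110101111101) mod 2 = 0+0+0+1+1+0+1+0+0+0+0+1+1+0+1 mod 2 = 0
  s[3] = (000000011111111)·(010110101111101) mod 2 = 0+0+0+0+0+0+0+0+1+1+1+1+1+0+1 mod 2 = 0
Syndrome = 0100
Non-zero syndrome: error at position 2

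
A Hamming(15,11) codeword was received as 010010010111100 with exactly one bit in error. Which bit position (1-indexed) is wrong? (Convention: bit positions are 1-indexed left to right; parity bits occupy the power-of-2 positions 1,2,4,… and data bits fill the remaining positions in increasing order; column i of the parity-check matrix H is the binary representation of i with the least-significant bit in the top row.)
Syndrome s = H · r^T (mod 2), r = 010010010111100:
  s[0] = (101010101010101)·(010010010111100) mod 2 = 0+0+0+0+1+0+0+0+0+0+1+0+1+0+0 mod 2 = 1
  s[1] = (011001100110011)·(010010010111100) mod 2 = 0+1+0+0+0+0+0+0+0+1+1+0+0+0+0 mod 2 = 1
  s[2] = (000111100001111)·(010010010111100) mod 2 = 0+0+0+0+1+0+0+0+0+0+0+1+1+0+0 mod 2 = 1
  s[3] = (000000011111111)·(010010010111100) mod 2 = 0+0+0+0+0+0+0+1+0+1+1+1+1+0+0 mod 2 = 1
Syndrome = 1111
Column i of H is the binary representation of i, so the syndrome is the binary index of the flipped bit.
Read s = 1111 with s[0] as LSB: 1·2^0 + 1·2^1 + 1·2^2 + 1·2^3 = 15.
Error is at bit position 15.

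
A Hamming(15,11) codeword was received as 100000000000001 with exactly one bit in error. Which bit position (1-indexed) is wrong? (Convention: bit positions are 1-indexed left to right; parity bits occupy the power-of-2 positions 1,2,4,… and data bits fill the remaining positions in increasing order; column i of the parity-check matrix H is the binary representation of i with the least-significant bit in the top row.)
Syndrome s = H · r^T (mod 2), r = 100000000000001:
  s[0] = (101010101010101)·(100000000000001) mod 2 = 1+0+0+0+0+0+0+0+0+0+0+0+0+0+1 mod 2 = 0
  s[1] = (011001100110011)·(100000000000001) mod 2 = 0+0+0+0+0+0+0+0+0+0+0+0+0+0+1 mod 2 = 1
  s[2] = (000111100001111)·(100000000000001) mod 2 = 0+0+0+0+0+0+0+0+0+0+0+0+0+0+1 mod 2 = 1
  s[3] = (000000011111111)·(100000000000001) mod 2 = 0+0+0+0+0+0+0+0+0+0+0+0+0+0+1 mod 2 = 1
Syndrome = 0111
Column i of H is the binary representation of i, so the syndrome is the binary index of the flipped bit.
Read s = 0111 with s[0] as LSB: 0·2^0 + 1·2^1 + 1·2^2 + 1·2^3 = 14.
Error is at bit position 14.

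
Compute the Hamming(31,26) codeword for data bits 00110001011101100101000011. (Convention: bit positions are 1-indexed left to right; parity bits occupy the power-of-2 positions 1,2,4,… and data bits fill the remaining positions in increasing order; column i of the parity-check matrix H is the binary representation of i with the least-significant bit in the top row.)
Codeword c = d · G (mod 2), d = 00110001011101100101000011:
  c[0] = d·G[:,0] = (00110001011101100101000011)·(11011010101101010101010101) mod 2 = 0+0+0+1+0+0+0+0+0+0+1+1+0+1+0+0+0+1+0+1+0+0+0+0+0+1 mod 2 = 1
  c[1] = d·G[:,1] = (00110001011101100101000011)·(10110110011011001100110011) mod 2 = 0+0+1+1+0+0+0+0+0+1+1+0+0+1+0+0+0+1+0+0+0+0+0+0+1+1 mod 2 = 0
  c[2] = d·G[:,2] = (00110001011101100101000011)·(10000000000000000000000000) mod 2 = 0+0+0+0+0+0+0+0+0+0+0+0+0+0+0+0+0+0+0+0+0+0+0+0+0+0 mod 2 = 0
  c[3] = d·G[:,3] = (00110001011101100101000011)·(01110001111000111100001111) mod 2 = 0+0+1+1+0+0+0+1+0+1+1+0+0+0+1+0+0+1+0+0+0+0+0+0+1+1 mod 2 = 1
  c[4] = d·G[:,4] = (00110001011101100101000011)·(01000000000000000000000000) mod 2 = 0+0+0+0+0+0+0+0+0+0+0+0+0+0+0+0+0+0+0+0+0+0+0+0+0+0 mod 2 = 0
  c[5] = d·G[:,5] = (00110001011101100101000011)·(00100000000000000000000000) mod 2 = 0+0+1+0+0+0+0+0+0+0+0+0+0+0+0+0+0+0+0+0+0+0+0+0+0+0 mod 2 = 1
  c[6] = d·G[:,6] = (00110001011101100101000011)·(00010000000000000000000000) mod 2 = 0+0+0+1+0+0+0+0+0+0+0+0+0+0+0+0+0+0+0+0+0+0+0+0+0+0 mod 2 = 1
  c[7] = d·G[:,7] = (00110001011101100101000011)·(00001111111000000011111111) mod 2 = 0+0+0+0+0+0+0+1+0+1+1+0+0+0+0+0+0+0+0+1+0+0+0+0+1+1 mod 2 = 0
  c[8] = d·G[:,8] = (00110001011101100101000011)·(00001000000000000000000000) mod 2 = 0+0+0+0+0+0+0+0+0+0+0+0+0+0+0+0+0+0+0+0+0+0+0+0+0+0 mod 2 = 0
  c[9] = d·G[:,9] = (00110001011101100101000011)·(00000100000000000000000000) mod 2 = 0+0+0+0+0+0+0+0+0+0+0+0+0+0+0+0+0+0+0+0+0+0+0+0+0+0 mod 2 = 0
  c[10] = d·G[:,10] = (00110001011101100101000011)·(00000010000000000000000000) mod 2 = 0+0+0+0+0+0+0+0+0+0+0+0+0+0+0+0+0+0+0+0+0+0+0+0+0+0 mod 2 = 0
  c[11] = d·G[:,11] = (00110001011101100101000011)·(00000001000000000000000000) mod 2 = 0+0+0+0+0+0+0+1+0+0+0+0+0+0+0+0+0+0+0+0+0+0+0+0+0+0 mod 2 = 1
  c[12] = d·G[:,12] = (00110001011101100101000011)·(00000000100000000000000000) mod 2 = 0+0+0+0+0+0+0+0+0+0+0+0+0+0+0+0+0+0+0+0+0+0+0+0+0+0 mod 2 = 0
  c[13] = d·G[:,13] = (00110001011101100101000011)·(00000000010000000000000000) mod 2 = 0+0+0+0+0+0+0+0+0+1+0+0+0+0+0+0+0+0+0+0+0+0+0+0+0+0 mod 2 = 1
  c[14] = d·G[:,14] = (00110001011101100101000011)·(00000000001000000000000000) mod 2 = 0+0+0+0+0+0+0+0+0+0+1+0+0+0+0+0+0+0+0+0+0+0+0+0+0+0 mod 2 = 1
  c[15] = d·G[:,15] = (00110001011101100101000011)·(00000000000111111111111111) mod 2 = 0+0+0+0+0+0+0+0+0+0+0+1+0+1+1+0+0+1+0+1+0+0+0+0+1+1 mod 2 = 1
  c[16] = d·G[:,16] = (00110001011101100101000011)·(00000000000100000000000000) mod 2 = 0+0+0+0+0+0+0+0+0+0+0+1+0+0+0+0+0+0+0+0+0+0+0+0+0+0 mod 2 = 1
  c[17] = d·G[:,17] = (00110001011101100101000011)·(00000000000010000000000000) mod 2 = 0+0+0+0+0+0+0+0+0+0+0+0+0+0+0+0+0+0+0+0+0+0+0+0+0+0 mod 2 = 0
  c[18] = d·G[:,18] = (00110001011101100101000011)·(00000000000001000000000000) mod 2 = 0+0+0+0+0+0+0+0+0+0+0+0+0+1+0+0+0+0+0+0+0+0+0+0+0+0 mod 2 = 1
  c[19] = d·G[:,19] = (00110001011101100101000011)·(00000000000000100000000000) mod 2 = 0+0+0+0+0+0+0+0+0+0+0+0+0+0+1+0+0+0+0+0+0+0+0+0+0+0 mod 2 = 1
  c[20] = d·G[:,20] = (00110001011101100101000011)·(00000000000000010000000000) mod 2 = 0+0+0+0+0+0+0+0+0+0+0+0+0+0+0+0+0+0+0+0+0+0+0+0+0+0 mod 2 = 0
  c[21] = d·G[:,21] = (00110001011101100101000011)·(00000000000000001000000000) mod 2 = 0+0+0+0+0+0+0+0+0+0+0+0+0+0+0+0+0+0+0+0+0+0+0+0+0+0 mod 2 = 0
  c[22] = d·G[:,22] = (00110001011101100101000011)·(00000000000000000100000000) mod 2 = 0+0+0+0+0+0+0+0+0+0+0+0+0+0+0+0+0+1+0+0+0+0+0+0+0+0 mod 2 = 1
  c[23] = d·G[:,23] = (00110001011101100101000011)·(00000000000000000010000000) mod 2 = 0+0+0+0+0+0+0+0+0+0+0+0+0+0+0+0+0+0+0+0+0+0+0+0+0+0 mod 2 = 0
  c[24] = d·G[:,24] = (00110001011101100101000011)·(00000000000000000001000000) mod 2 = 0+0+0+0+0+0+0+0+0+0+0+0+0+0+0+0+0+0+0+1+0+0+0+0+0+0 mod 2 = 1
  c[25] = d·G[:,25] = (00110001011101100101000011)·(00000000000000000000100000) mod 2 = 0+0+0+0+0+0+0+0+0+0+0+0+0+0+0+0+0+0+0+0+0+0+0+0+0+0 mod 2 = 0
  c[26] = d·G[:,26] = (00110001011101100101000011)·(00000000000000000000010000) mod 2 = 0+0+0+0+0+0+0+0+0+0+0+0+0+0+0+0+0+0+0+0+0+0+0+0+0+0 mod 2 = 0
  c[27] = d·G[:,27] = (00110001011101100101000011)·(00000000000000000000001000) mod 2 = 0+0+0+0+0+0+0+0+0+0+0+0+0+0+0+0+0+0+0+0+0+0+0+0+0+0 mod 2 = 0
  c[28] = d·G[:,28] = (00110001011101100101000011)·(00000000000000000000000100) mod 2 = 0+0+0+0+0+0+0+0+0+0+0+0+0+0+0+0+0+0+0+0+0+0+0+0+0+0 mod 2 = 0
  c[29] = d·G[:,29] = (00110001011101100101000011)·(00000000000000000000000010) mod 2 = 0+0+0+0+0+0+0+0+0+0+0+0+0+0+0+0+0+0+0+0+0+0+0+0+1+0 mod 2 = 1
  c[30] = d·G[:,30] = (00110001011101100101000011)·(00000000000000000000000001) mod 2 = 0+0+0+0+0+0+0+0+0+0+0+0+0+0+0+0+0+0+0+0+0+0+0+0+0+1 mod 2 = 1
Codeword = 1001011000010111101100101000011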